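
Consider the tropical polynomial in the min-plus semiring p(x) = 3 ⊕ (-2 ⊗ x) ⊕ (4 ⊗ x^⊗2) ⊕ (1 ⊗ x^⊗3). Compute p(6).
p(6) = 3

A tropical monomial a ⊗ x^⊗i evaluates to a + i · x. Evaluating each term at x = 6:
  Term 0 contributes 3 + 0 · 6 = 3
  Term 1 contributes -2 + 1 · 6 = 4
  Term 2 contributes 4 + 2 · 6 = 16
  Term 3 contributes 1 + 3 · 6 = 19
p(6) = ⊕ of these = min[3, 4, 16, 19] = 3.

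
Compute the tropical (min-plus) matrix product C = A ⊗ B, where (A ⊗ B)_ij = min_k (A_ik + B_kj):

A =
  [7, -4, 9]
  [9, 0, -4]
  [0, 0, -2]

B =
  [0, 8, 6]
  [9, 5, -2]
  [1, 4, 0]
A ⊗ B =
  [5, 1, -6]
  [-3, 0, -4]
  [-1, 2, -2]

Apply the min-plus product entry-by-entry:
  C[0][0] = min over k of (A[0][0] + B[0][0] = 7 + 0 = 7, A[0][1] + B[1][0] = -4 + 9 = 5, A[0][2] + B[2][0] = 9 + 1 = 10) = 5 (attained at k = 1)
  C[0][1] = min over k of (A[0][0] + B[0][1] = 7 + 8 = 15, A[0][1] + B[1][1] = -4 + 5 = 1, A[0][2] + B[2][1] = 9 + 4 = 13) = 1 (attained at k = 1)
  C[0][2] = min over k of (A[0][0] + B[0][2] = 7 + 6 = 13, A[0][1] + B[1][2] = -4 + -2 = -6, A[0][2] + B[2][2] = 9 + 0 = 9) = -6 (attained at k = 1)
  C[1][0] = min over k of (A[1][0] + B[0][0] = 9 + 0 = 9, A[1][1] + B[1][0] = 0 + 9 = 9, A[1][2] + B[2][0] = -4 + 1 = -3) = -3 (attained at k = 2)
  C[1][1] = min over k of (A[1][0] + B[0][1] = 9 + 8 = 17, A[1][1] + B[1][1] = 0 + 5 = 5, A[1][2] + B[2][1] = -4 + 4 = 0) = 0 (attained at k = 2)
  C[1][2] = min over k of (A[1][0] + B[0][2] = 9 + 6 = 15, A[1][1] + B[1][2] = 0 + -2 = -2, A[1][2] + B[2][2] = -4 + 0 = -4) = -4 (attained at k = 2)
  C[2][0] = min over k of (A[2][0] + B[0][0] = 0 + 0 = 0, A[2][1] + B[1][0] = 0 + 9 = 9, A[2][2] + B[2][0] = -2 + 1 = -1) = -1 (attained at k = 2)
  C[2][1] = min over k of (A[2][0] + B[0][1] = 0 + 8 = 8, A[2][1] + B[1][1] = 0 + 5 = 5, A[2][2] + B[2][1] = -2 + 4 = 2) = 2 (attained at k = 2)
  C[2][2] = min over k of (A[2][0] + B[0][2] = 0 + 6 = 6, A[2][1] + B[1][2] = 0 + -2 = -2, A[2][2] + B[2][2] = -2 + 0 = -2) = -2 (attained at k = 1)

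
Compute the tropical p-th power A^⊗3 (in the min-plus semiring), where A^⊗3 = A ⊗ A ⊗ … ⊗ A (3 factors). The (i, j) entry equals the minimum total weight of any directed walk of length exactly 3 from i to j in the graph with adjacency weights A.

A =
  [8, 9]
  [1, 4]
A^⊗3 =
  [14, 17]
  [9, 12]

Each entry (A^⊗3)_ij equals the minimum over all length-3 walks i = v_0 → v_1 → … → v_3 = j of Σ_t A[v_t][v_{t+1}]. For example, for (i, j) = (0, 1) we minimise over 4 possible intermediate vertex sequences; the minimum is 17, attained along the walk 0 → 1 → 1 → 1.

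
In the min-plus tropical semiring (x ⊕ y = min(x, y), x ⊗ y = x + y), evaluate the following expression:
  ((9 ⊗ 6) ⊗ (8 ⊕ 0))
((9 ⊗ 6) ⊗ (8 ⊕ 0)) = 15

Expand innermost to outermost. Recall ⊕ takes the minimum of its arguments and ⊗ takes their sum. Working out the expression ((9 ⊗ 6) ⊗ (8 ⊕ 0)) gives 15.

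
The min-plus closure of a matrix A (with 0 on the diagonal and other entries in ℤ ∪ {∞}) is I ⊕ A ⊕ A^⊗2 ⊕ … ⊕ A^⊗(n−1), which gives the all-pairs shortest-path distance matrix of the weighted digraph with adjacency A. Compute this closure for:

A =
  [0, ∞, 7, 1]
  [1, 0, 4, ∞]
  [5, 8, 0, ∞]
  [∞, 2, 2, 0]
Closure =
  [0, 3, 3, 1]
  [1, 0, 4, 2]
  [5, 8, 0, 6]
  [3, 2, 2, 0]

This is the Floyd-Warshall all-pairs shortest-path computation. For each intermediate vertex k = 0, 1, …, 3, update dist[i][j] ← min(dist[i][j], dist[i][k] + dist[k][j]). The final matrix gives, for each (i, j), the minimum total weight of any directed path from i to j (possibly empty when i = j).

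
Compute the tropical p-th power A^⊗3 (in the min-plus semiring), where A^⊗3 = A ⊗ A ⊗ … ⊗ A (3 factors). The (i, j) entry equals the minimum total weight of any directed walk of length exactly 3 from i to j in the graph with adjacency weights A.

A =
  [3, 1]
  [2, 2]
A^⊗3 =
  [5, 4]
  [5, 5]

Each entry (A^⊗3)_ij equals the minimum over all length-3 walks i = v_0 → v_1 → … → v_3 = j of Σ_t A[v_t][v_{t+1}]. For example, for (i, j) = (0, 1) we minimise over 4 possible intermediate vertex sequences; the minimum is 4, attained along the walk 0 → 1 → 0 → 1.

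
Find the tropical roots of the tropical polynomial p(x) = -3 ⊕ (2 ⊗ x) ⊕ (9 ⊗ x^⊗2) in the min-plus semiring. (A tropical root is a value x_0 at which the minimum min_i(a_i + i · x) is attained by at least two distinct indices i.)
Roots: {-7, -5}

Each tropical root is a break point of the lower envelope of the lines y = a_i + i · x (there are 3 lines, with slopes 0, 1, ..., 2). Only the lines that attain the minimum somewhere contribute to roots; other lines are dominated. Here the surviving (envelope) indices are i = 2, i = 1, i = 0.
Intersections between consecutive envelope lines give the roots: for adjacent envelope indices i < j the intersection is x = (a_i − a_j) / (j − i). Reading off the sorted break points: {-7, -5}.
Verification: at each break x_0, at least two indices attain the minimum of min_i(a_i + i · x_0).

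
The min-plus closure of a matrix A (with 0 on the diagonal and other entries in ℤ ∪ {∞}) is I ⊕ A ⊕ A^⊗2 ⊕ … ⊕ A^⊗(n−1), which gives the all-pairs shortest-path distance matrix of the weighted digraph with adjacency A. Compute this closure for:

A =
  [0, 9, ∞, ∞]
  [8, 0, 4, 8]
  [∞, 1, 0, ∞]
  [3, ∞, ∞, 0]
Closure =
  [0, 9, 13, 17]
  [8, 0, 4, 8]
  [9, 1, 0, 9]
  [3, 12, 16, 0]

This is the Floyd-Warshall all-pairs shortest-path computation. For each intermediate vertex k = 0, 1, …, 3, update dist[i][j] ← min(dist[i][j], dist[i][k] + dist[k][j]). The final matrix gives, for each (i, j), the minimum total weight of any directed path from i to j (possibly empty when i = j).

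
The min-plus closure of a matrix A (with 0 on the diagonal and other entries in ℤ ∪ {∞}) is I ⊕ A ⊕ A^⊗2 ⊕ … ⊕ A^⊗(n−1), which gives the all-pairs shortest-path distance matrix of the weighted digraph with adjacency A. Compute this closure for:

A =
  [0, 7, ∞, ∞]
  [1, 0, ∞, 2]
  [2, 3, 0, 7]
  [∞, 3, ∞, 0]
Closure =
  [0, 7, ∞, 9]
  [1, 0, ∞, 2]
  [2, 3, 0, 5]
  [4, 3, ∞, 0]

This is the Floyd-Warshall all-pairs shortest-path computation. For each intermediate vertex k = 0, 1, …, 3, update dist[i][j] ← min(dist[i][j], dist[i][k] + dist[k][j]). The final matrix gives, for each (i, j), the minimum total weight of any directed path from i to j (possibly empty when i = j).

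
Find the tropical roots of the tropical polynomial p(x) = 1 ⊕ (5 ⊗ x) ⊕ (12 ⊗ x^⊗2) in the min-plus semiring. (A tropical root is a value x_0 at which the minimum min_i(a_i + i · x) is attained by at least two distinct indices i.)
Roots: {-7, -4}

Each tropical root is a break point of the lower envelope of the lines y = a_i + i · x (there are 3 lines, with slopes 0, 1, ..., 2). Only the lines that attain the minimum somewhere contribute to roots; other lines are dominated. Here the surviving (envelope) indices are i = 2, i = 1, i = 0.
Intersections between consecutive envelope lines give the roots: for adjacent envelope indices i < j the intersection is x = (a_i − a_j) / (j − i). Reading off the sorted break points: {-7, -4}.
Verification: at each break x_0, at least two indices attain the minimum of min_i(a_i + i · x_0).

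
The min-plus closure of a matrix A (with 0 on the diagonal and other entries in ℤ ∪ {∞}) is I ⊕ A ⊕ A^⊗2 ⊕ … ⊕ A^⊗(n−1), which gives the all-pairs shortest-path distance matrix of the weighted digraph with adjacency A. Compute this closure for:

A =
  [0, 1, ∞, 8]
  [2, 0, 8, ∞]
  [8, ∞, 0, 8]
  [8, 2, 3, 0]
Closure =
  [0, 1, 9, 8]
  [2, 0, 8, 10]
  [8, 9, 0, 8]
  [4, 2, 3, 0]

This is the Floyd-Warshall all-pairs shortest-path computation. For each intermediate vertex k = 0, 1, …, 3, update dist[i][j] ← min(dist[i][j], dist[i][k] + dist[k][j]). The final matrix gives, for each (i, j), the minimum total weight of any directed path from i to j (possibly empty when i = j).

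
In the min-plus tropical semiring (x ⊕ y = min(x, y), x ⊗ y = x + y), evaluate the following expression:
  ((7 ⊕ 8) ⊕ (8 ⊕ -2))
((7 ⊕ 8) ⊕ (8 ⊕ -2)) = -2

Expand innermost to outermost. Recall ⊕ takes the minimum of its arguments and ⊗ takes their sum. Working out the expression ((7 ⊕ 8) ⊕ (8 ⊕ -2)) gives -2.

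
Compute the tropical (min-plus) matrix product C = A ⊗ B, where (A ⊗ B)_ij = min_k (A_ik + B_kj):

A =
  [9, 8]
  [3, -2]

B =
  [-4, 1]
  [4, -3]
A ⊗ B =
  [5, 5]
  [-1, -5]

Apply the min-plus product entry-by-entry:
  C[0][0] = min over k of (A[0][0] + B[0][0] = 9 + -4 = 5, A[0][1] + B[1][0] = 8 + 4 = 12) = 5 (attained at k = 0)
  C[0][1] = min over k of (A[0][0] + B[0][1] = 9 + 1 = 10, A[0][1] + B[1][1] = 8 + -3 = 5) = 5 (attained at k = 1)
  C[1][0] = min over k of (A[1][0] + B[0][0] = 3 + -4 = -1, A[1][1] + B[1][0] = -2 + 4 = 2) = -1 (attained at k = 0)
  C[1][1] = min over k of (A[1][0] + B[0][1] = 3 + 1 = 4, A[1][1] + B[1][1] = -2 + -3 = -5) = -5 (attained at k = 1)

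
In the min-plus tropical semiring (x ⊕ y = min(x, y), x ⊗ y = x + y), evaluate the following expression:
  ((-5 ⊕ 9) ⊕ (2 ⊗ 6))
((-5 ⊕ 9) ⊕ (2 ⊗ 6)) = -5

Expand innermost to outermost. Recall ⊕ takes the minimum of its arguments and ⊗ takes their sum. Working out the expression ((-5 ⊕ 9) ⊕ (2 ⊗ 6)) gives -5.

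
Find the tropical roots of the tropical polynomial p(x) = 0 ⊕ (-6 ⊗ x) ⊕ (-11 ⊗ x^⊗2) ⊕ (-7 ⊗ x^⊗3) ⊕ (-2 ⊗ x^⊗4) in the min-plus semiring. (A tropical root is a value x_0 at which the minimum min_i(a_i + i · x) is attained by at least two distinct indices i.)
Roots: {-5, -4, 5, 6}

Each tropical root is a break point of the lower envelope of the lines y = a_i + i · x (there are 5 lines, with slopes 0, 1, ..., 4). Only the lines that attain the minimum somewhere contribute to roots; other lines are dominated. Here the surviving (envelope) indices are i = 4, i = 3, i = 2, i = 1, i = 0.
Intersections between consecutive envelope lines give the roots: for adjacent envelope indices i < j the intersection is x = (a_i − a_j) / (j − i). Reading off the sorted break points: {-5, -4, 5, 6}.
Verification: at each break x_0, at least two indices attain the minimum of min_i(a_i + i · x_0).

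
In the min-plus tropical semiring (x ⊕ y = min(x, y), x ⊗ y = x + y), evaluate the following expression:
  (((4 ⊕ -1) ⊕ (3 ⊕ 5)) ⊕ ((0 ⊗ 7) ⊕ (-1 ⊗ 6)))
(((4 ⊕ -1) ⊕ (3 ⊕ 5)) ⊕ ((0 ⊗ 7) ⊕ (-1 ⊗ 6))) = -1

Expand innermost to outermost. Recall ⊕ takes the minimum of its arguments and ⊗ takes their sum. Working out the expression (((4 ⊕ -1) ⊕ (3 ⊕ 5)) ⊕ ((0 ⊗ 7) ⊕ (-1 ⊗ 6))) gives -1.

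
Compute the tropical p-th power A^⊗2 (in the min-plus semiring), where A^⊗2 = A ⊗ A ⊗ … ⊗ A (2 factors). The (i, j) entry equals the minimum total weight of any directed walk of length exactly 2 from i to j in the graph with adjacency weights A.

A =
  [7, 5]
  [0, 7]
A^⊗2 =
  [5, 12]
  [7, 5]

Each entry (A^⊗2)_ij equals the minimum over all length-2 walks i = v_0 → v_1 → … → v_2 = j of Σ_t A[v_t][v_{t+1}]. For example, for (i, j) = (0, 1) we minimise over 2 possible intermediate vertex sequences; the minimum is 12, attained along the walk 0 → 0 → 1.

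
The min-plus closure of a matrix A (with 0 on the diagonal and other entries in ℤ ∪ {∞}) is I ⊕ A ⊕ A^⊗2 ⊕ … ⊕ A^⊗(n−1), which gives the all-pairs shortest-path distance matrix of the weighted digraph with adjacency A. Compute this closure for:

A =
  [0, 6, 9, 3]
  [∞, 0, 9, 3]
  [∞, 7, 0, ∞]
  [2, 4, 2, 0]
Closure =
  [0, 6, 5, 3]
  [5, 0, 5, 3]
  [12, 7, 0, 10]
  [2, 4, 2, 0]

This is the Floyd-Warshall all-pairs shortest-path computation. For each intermediate vertex k = 0, 1, …, 3, update dist[i][j] ← min(dist[i][j], dist[i][k] + dist[k][j]). The final matrix gives, for each (i, j), the minimum total weight of any directed path from i to j (possibly empty when i = j).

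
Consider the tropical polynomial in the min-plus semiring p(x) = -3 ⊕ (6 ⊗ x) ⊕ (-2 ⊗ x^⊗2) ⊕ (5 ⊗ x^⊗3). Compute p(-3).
p(-3) = -8

A tropical monomial a ⊗ x^⊗i evaluates to a + i · x. Evaluating each term at x = -3:
  Term 0 contributes -3 + 0 · -3 = -3
  Term 1 contributes 6 + 1 · -3 = 3
  Term 2 contributes -2 + 2 · -3 = -8
  Term 3 contributes 5 + 3 · -3 = -4
p(-3) = ⊕ of these = min[-3, 3, -8, -4] = -8.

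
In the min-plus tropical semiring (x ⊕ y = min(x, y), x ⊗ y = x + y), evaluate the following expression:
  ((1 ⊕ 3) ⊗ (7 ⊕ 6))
((1 ⊕ 3) ⊗ (7 ⊕ 6)) = 7

Expand innermost to outermost. Recall ⊕ takes the minimum of its arguments and ⊗ takes their sum. Working out the expression ((1 ⊕ 3) ⊗ (7 ⊕ 6)) gives 7.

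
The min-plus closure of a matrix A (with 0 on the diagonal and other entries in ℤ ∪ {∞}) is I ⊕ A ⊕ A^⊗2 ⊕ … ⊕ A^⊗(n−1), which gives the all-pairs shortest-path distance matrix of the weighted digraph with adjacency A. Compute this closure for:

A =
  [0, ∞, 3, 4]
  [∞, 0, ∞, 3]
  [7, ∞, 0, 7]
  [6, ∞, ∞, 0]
Closure =
  [0, ∞, 3, 4]
  [9, 0, 12, 3]
  [7, ∞, 0, 7]
  [6, ∞, 9, 0]

This is the Floyd-Warshall all-pairs shortest-path computation. For each intermediate vertex k = 0, 1, …, 3, update dist[i][j] ← min(dist[i][j], dist[i][k] + dist[k][j]). The final matrix gives, for each (i, j), the minimum total weight of any directed path from i to j (possibly empty when i = j).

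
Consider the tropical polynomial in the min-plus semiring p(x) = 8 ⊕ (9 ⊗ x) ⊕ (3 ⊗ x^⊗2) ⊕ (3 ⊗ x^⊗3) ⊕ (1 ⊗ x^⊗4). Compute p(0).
p(0) = 1

A tropical monomial a ⊗ x^⊗i evaluates to a + i · x. Evaluating each term at x = 0:
  Term 0 contributes 8 + 0 · 0 = 8
  Term 1 contributes 9 + 1 · 0 = 9
  Term 2 contributes 3 + 2 · 0 = 3
  Term 3 contributes 3 + 3 · 0 = 3
  Term 4 contributes 1 + 4 · 0 = 1
p(0) = ⊕ of these = min[8, 9, 3, 3, 1] = 1.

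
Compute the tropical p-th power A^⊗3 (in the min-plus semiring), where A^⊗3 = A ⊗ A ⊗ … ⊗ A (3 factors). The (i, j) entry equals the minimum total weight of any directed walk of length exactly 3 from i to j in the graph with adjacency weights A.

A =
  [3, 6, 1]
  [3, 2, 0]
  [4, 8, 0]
A^⊗3 =
  [5, 9, 1]
  [4, 6, 0]
  [4, 8, 0]

Each entry (A^⊗3)_ij equals the minimum over all length-3 walks i = v_0 → v_1 → … → v_3 = j of Σ_t A[v_t][v_{t+1}]. For example, for (i, j) = (0, 2) we minimise over 9 possible intermediate vertex sequences; the minimum is 1, attained along the walk 0 → 2 → 2 → 2.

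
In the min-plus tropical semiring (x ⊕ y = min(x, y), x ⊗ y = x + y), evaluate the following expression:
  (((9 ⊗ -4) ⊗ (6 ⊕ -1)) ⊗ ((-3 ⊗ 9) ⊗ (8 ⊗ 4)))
(((9 ⊗ -4) ⊗ (6 ⊕ -1)) ⊗ ((-3 ⊗ 9) ⊗ (8 ⊗ 4))) = 22

Expand innermost to outermost. Recall ⊕ takes the minimum of its arguments and ⊗ takes their sum. Working out the expression (((9 ⊗ -4) ⊗ (6 ⊕ -1)) ⊗ ((-3 ⊗ 9) ⊗ (8 ⊗ 4))) gives 22.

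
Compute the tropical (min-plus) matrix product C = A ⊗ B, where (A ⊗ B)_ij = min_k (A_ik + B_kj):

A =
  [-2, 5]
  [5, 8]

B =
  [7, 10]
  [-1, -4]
A ⊗ B =
  [4, 1]
  [7, 4]

Apply the min-plus product entry-by-entry:
  C[0][0] = min over k of (A[0][0] + B[0][0] = -2 + 7 = 5, A[0][1] + B[1][0] = 5 + -1 = 4) = 4 (attained at k = 1)
  C[0][1] = min over k of (A[0][0] + B[0][1] = -2 + 10 = 8, A[0][1] + B[1][1] = 5 + -4 = 1) = 1 (attained at k = 1)
  C[1][0] = min over k of (A[1][0] + B[0][0] = 5 + 7 = 12, A[1][1] + B[1][0] = 8 + -1 = 7) = 7 (attained at k = 1)
  C[1][1] = min over k of (A[1][0] + B[0][1] = 5 + 10 = 15, A[1][1] + B[1][1] = 8 + -4 = 4) = 4 (attained at k = 1)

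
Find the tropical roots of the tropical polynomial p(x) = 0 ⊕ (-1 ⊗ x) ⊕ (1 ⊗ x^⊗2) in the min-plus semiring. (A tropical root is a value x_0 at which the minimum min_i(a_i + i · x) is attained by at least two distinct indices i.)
Roots: {-2, 1}

Each tropical root is a break point of the lower envelope of the lines y = a_i + i · x (there are 3 lines, with slopes 0, 1, ..., 2). Only the lines that attain the minimum somewhere contribute to roots; other lines are dominated. Here the surviving (envelope) indices are i = 2, i = 1, i = 0.
Intersections between consecutive envelope lines give the roots: for adjacent envelope indices i < j the intersection is x = (a_i − a_j) / (j − i). Reading off the sorted break points: {-2, 1}.
Verification: at each break x_0, at least two indices attain the minimum of min_i(a_i + i · x_0).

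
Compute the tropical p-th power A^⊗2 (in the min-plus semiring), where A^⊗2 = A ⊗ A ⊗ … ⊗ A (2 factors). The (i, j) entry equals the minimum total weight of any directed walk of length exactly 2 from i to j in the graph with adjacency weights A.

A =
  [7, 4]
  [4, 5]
A^⊗2 =
  [8, 9]
  [9, 8]

Each entry (A^⊗2)_ij equals the minimum over all length-2 walks i = v_0 → v_1 → … → v_2 = j of Σ_t A[v_t][v_{t+1}]. For example, for (i, j) = (0, 1) we minimise over 2 possible intermediate vertex sequences; the minimum is 9, attained along the walk 0 → 1 → 1.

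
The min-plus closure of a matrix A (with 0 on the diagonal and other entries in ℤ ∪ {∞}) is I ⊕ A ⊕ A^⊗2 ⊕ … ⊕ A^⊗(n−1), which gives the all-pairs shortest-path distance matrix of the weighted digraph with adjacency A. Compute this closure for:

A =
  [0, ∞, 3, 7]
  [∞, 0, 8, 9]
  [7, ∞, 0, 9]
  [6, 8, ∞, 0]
Closure =
  [0, 15, 3, 7]
  [15, 0, 8, 9]
  [7, 17, 0, 9]
  [6, 8, 9, 0]

This is the Floyd-Warshall all-pairs shortest-path computation. For each intermediate vertex k = 0, 1, …, 3, update dist[i][j] ← min(dist[i][j], dist[i][k] + dist[k][j]). The final matrix gives, for each (i, j), the minimum total weight of any directed path from i to j (possibly empty when i = j).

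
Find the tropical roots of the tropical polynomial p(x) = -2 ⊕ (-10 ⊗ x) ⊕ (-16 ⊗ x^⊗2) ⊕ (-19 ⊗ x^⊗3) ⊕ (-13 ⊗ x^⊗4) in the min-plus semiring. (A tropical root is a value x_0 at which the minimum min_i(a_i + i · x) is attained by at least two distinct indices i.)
Roots: {-6, 3, 6, 8}

Each tropical root is a break point of the lower envelope of the lines y = a_i + i · x (there are 5 lines, with slopes 0, 1, ..., 4). Only the lines that attain the minimum somewhere contribute to roots; other lines are dominated. Here the surviving (envelope) indices are i = 4, i = 3, i = 2, i = 1, i = 0.
Intersections between consecutive envelope lines give the roots: for adjacent envelope indices i < j the intersection is x = (a_i − a_j) / (j − i). Reading off the sorted break points: {-6, 3, 6, 8}.
Verification: at each break x_0, at least two indices attain the minimum of min_i(a_i + i · x_0).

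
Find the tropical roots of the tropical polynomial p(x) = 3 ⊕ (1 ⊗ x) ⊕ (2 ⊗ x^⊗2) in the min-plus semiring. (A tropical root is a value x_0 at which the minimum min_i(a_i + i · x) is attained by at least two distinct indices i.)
Roots: {-1, 2}

Each tropical root is a break point of the lower envelope of the lines y = a_i + i · x (there are 3 lines, with slopes 0, 1, ..., 2). Only the lines that attain the minimum somewhere contribute to roots; other lines are dominated. Here the surviving (envelope) indices are i = 2, i = 1, i = 0.
Intersections between consecutive envelope lines give the roots: for adjacent envelope indices i < j the intersection is x = (a_i − a_j) / (j − i). Reading off the sorted break points: {-1, 2}.
Verification: at each break x_0, at least two indices attain the minimum of min_i(a_i + i · x_0).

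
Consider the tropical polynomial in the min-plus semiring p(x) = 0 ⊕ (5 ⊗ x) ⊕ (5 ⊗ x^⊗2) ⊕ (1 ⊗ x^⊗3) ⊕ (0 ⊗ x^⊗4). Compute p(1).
p(1) = 0

A tropical monomial a ⊗ x^⊗i evaluates to a + i · x. Evaluating each term at x = 1:
  Term 0 contributes 0 + 0 · 1 = 0
  Term 1 contributes 5 + 1 · 1 = 6
  Term 2 contributes 5 + 2 · 1 = 7
  Term 3 contributes 1 + 3 · 1 = 4
  Term 4 contributes 0 + 4 · 1 = 4
p(1) = ⊕ of these = min[0, 6, 7, 4, 4] = 0.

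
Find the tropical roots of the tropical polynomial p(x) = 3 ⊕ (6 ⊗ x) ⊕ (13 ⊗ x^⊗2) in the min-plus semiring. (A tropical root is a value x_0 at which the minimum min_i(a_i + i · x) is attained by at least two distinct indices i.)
Roots: {-7, -3}

Each tropical root is a break point of the lower envelope of the lines y = a_i + i · x (there are 3 lines, with slopes 0, 1, ..., 2). Only the lines that attain the minimum somewhere contribute to roots; other lines are dominated. Here the surviving (envelope) indices are i = 2, i = 1, i = 0.
Intersections between consecutive envelope lines give the roots: for adjacent envelope indices i < j the intersection is x = (a_i − a_j) / (j − i). Reading off the sorted break points: {-7, -3}.
Verification: at each break x_0, at least two indices attain the minimum of min_i(a_i + i · x_0).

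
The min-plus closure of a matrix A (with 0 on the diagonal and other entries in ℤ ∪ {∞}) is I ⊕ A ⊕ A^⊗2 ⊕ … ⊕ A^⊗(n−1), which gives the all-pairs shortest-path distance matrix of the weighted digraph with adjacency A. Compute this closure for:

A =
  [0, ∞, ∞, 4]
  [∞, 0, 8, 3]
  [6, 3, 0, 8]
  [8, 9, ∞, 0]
Closure =
  [0, 13, 21, 4]
  [11, 0, 8, 3]
  [6, 3, 0, 6]
  [8, 9, 17, 0]

This is the Floyd-Warshall all-pairs shortest-path computation. For each intermediate vertex k = 0, 1, …, 3, update dist[i][j] ← min(dist[i][j], dist[i][k] + dist[k][j]). The final matrix gives, for each (i, j), the minimum total weight of any directed path from i to j (possibly empty when i = j).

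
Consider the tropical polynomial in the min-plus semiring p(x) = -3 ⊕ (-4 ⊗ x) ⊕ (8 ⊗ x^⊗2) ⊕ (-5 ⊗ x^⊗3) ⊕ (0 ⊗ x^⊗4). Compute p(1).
p(1) = -3

A tropical monomial a ⊗ x^⊗i evaluates to a + i · x. Evaluating each term at x = 1:
  Term 0 contributes -3 + 0 · 1 = -3
  Term 1 contributes -4 + 1 · 1 = -3
  Term 2 contributes 8 + 2 · 1 = 10
  Term 3 contributes -5 + 3 · 1 = -2
  Term 4 contributes 0 + 4 · 1 = 4
p(1) = ⊕ of these = min[-3, -3, 10, -2, 4] = -3.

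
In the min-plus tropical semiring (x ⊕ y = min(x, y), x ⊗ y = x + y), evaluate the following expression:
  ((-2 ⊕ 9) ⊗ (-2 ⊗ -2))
((-2 ⊕ 9) ⊗ (-2 ⊗ -2)) = -6

Expand innermost to outermost. Recall ⊕ takes the minimum of its arguments and ⊗ takes their sum. Working out the expression ((-2 ⊕ 9) ⊗ (-2 ⊗ -2)) gives -6.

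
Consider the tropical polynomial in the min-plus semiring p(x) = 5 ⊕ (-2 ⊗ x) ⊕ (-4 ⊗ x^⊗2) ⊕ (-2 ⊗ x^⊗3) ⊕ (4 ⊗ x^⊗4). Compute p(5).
p(5) = 3

A tropical monomial a ⊗ x^⊗i evaluates to a + i · x. Evaluating each term at x = 5:
  Term 0 contributes 5 + 0 · 5 = 5
  Term 1 contributes -2 + 1 · 5 = 3
  Term 2 contributes -4 + 2 · 5 = 6
  Term 3 contributes -2 + 3 · 5 = 13
  Term 4 contributes 4 + 4 · 5 = 24
p(5) = ⊕ of these = min[5, 3, 6, 13, 24] = 3.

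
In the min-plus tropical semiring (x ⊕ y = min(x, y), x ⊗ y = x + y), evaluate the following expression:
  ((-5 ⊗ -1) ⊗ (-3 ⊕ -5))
((-5 ⊗ -1) ⊗ (-3 ⊕ -5)) = -11

Expand innermost to outermost. Recall ⊕ takes the minimum of its arguments and ⊗ takes their sum. Working out the expression ((-5 ⊗ -1) ⊗ (-3 ⊕ -5)) gives -11.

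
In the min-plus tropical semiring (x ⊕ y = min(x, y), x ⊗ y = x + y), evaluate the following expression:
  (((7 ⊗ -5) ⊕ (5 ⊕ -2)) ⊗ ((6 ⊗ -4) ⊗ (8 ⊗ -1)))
(((7 ⊗ -5) ⊕ (5 ⊕ -2)) ⊗ ((6 ⊗ -4) ⊗ (8 ⊗ -1))) = 7

Expand innermost to outermost. Recall ⊕ takes the minimum of its arguments and ⊗ takes their sum. Working out the expression (((7 ⊗ -5) ⊕ (5 ⊕ -2)) ⊗ ((6 ⊗ -4) ⊗ (8 ⊗ -1))) gives 7.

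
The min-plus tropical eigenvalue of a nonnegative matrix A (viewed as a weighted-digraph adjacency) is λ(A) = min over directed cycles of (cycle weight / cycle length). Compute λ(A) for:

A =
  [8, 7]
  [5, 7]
λ(A) = 6

Enumerate directed cycles and compute their means (weight / length). Sample:
  cycle 0 → 0: weight = 8, length = 1, mean = 8/1 ≈ 8.000
  cycle 1 → 1: weight = 7, length = 1, mean = 7/1 ≈ 7.000
  cycle 0 → 1 → 0: weight = 12, length = 2, mean = 12/2 ≈ 6.000
  cycle 1 → 0 → 1: weight = 12, length = 2, mean = 12/2 ≈ 6.000
Minimum mean = 6.000, attained e.g. along the cycle 0 → 1 → 0 with weight 12 and length 2. So λ(A) = 12/2 = 6.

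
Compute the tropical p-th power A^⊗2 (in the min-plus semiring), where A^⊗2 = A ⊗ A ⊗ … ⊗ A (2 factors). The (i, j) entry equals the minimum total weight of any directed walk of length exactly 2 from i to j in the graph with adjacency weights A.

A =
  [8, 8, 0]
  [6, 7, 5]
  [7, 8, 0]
A^⊗2 =
  [7, 8, 0]
  [12, 13, 5]
  [7, 8, 0]

Each entry (A^⊗2)_ij equals the minimum over all length-2 walks i = v_0 → v_1 → … → v_2 = j of Σ_t A[v_t][v_{t+1}]. For example, for (i, j) = (0, 2) we minimise over 3 possible intermediate vertex sequences; the minimum is 0, attained along the walk 0 → 2 → 2.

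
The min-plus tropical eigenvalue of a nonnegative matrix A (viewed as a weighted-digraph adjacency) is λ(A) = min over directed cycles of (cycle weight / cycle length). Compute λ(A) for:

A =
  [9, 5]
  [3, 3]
λ(A) = 3

Enumerate directed cycles and compute their means (weight / length). Sample:
  cycle 0 → 0: weight = 9, length = 1, mean = 9/1 ≈ 9.000
  cycle 1 → 1: weight = 3, length = 1, mean = 3/1 ≈ 3.000
  cycle 0 → 1 → 0: weight = 8, length = 2, mean = 8/2 ≈ 4.000
  cycle 1 → 0 → 1: weight = 8, length = 2, mean = 8/2 ≈ 4.000
Minimum mean = 3.000, attained e.g. along the cycle 1 → 1 with weight 3 and length 1. So λ(A) = 3/1 = 3.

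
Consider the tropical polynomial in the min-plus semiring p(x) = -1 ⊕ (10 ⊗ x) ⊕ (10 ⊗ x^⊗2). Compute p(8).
p(8) = -1

A tropical monomial a ⊗ x^⊗i evaluates to a + i · x. Evaluating each term at x = 8:
  Term 0 contributes -1 + 0 · 8 = -1
  Term 1 contributes 10 + 1 · 8 = 18
  Term 2 contributes 10 + 2 · 8 = 26
p(8) = ⊕ of these = min[-1, 18, 26] = -1.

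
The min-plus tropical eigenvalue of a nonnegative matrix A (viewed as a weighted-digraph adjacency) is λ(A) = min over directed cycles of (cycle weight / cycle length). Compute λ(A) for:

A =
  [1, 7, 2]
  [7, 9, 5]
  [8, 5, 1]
λ(A) = 1

Enumerate directed cycles and compute their means (weight / length). Sample:
  cycle 0 → 0: weight = 1, length = 1, mean = 1/1 ≈ 1.000
  cycle 1 → 1: weight = 9, length = 1, mean = 9/1 ≈ 9.000
  cycle 2 → 2: weight = 1, length = 1, mean = 1/1 ≈ 1.000
  cycle 0 → 1 → 0: weight = 14, length = 2, mean = 14/2 ≈ 7.000
  cycle 0 → 2 → 0: weight = 10, length = 2, mean = 10/2 ≈ 5.000
  cycle 1 → 0 → 1: weight = 14, length = 2, mean = 14/2 ≈ 7.000
Minimum mean = 1.000, attained e.g. along the cycle 0 → 0 with weight 1 and length 1. So λ(A) = 1/1 = 1.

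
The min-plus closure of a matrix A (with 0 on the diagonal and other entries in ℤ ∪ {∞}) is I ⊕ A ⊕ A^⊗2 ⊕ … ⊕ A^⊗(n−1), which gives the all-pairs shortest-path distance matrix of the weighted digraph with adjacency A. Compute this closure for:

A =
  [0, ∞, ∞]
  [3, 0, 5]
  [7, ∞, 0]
Closure =
  [0, ∞, ∞]
  [3, 0, 5]
  [7, ∞, 0]

This is the Floyd-Warshall all-pairs shortest-path computation. For each intermediate vertex k = 0, 1, …, 2, update dist[i][j] ← min(dist[i][j], dist[i][k] + dist[k][j]). The final matrix gives, for each (i, j), the minimum total weight of any directed path from i to j (possibly empty when i = j).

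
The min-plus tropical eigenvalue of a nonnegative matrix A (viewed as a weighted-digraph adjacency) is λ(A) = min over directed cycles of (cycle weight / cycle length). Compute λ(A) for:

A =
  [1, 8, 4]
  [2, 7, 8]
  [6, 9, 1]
λ(A) = 1

Enumerate directed cycles and compute their means (weight / length). Sample:
  cycle 0 → 0: weight = 1, length = 1, mean = 1/1 ≈ 1.000
  cycle 1 → 1: weight = 7, length = 1, mean = 7/1 ≈ 7.000
  cycle 2 → 2: weight = 1, length = 1, mean = 1/1 ≈ 1.000
  cycle 0 → 1 → 0: weight = 10, length = 2, mean = 10/2 ≈ 5.000
  cycle 0 → 2 → 0: weight = 10, length = 2, mean = 10/2 ≈ 5.000
  cycle 1 → 0 → 1: weight = 10, length = 2, mean = 10/2 ≈ 5.000
Minimum mean = 1.000, attained e.g. along the cycle 0 → 0 with weight 1 and length 1. So λ(A) = 1/1 = 1.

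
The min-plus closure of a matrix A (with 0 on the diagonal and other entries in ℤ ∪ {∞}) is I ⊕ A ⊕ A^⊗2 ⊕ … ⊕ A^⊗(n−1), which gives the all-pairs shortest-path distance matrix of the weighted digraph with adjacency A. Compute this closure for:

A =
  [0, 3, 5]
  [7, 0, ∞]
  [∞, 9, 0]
Closure =
  [0, 3, 5]
  [7, 0, 12]
  [16, 9, 0]

This is the Floyd-Warshall all-pairs shortest-path computation. For each intermediate vertex k = 0, 1, …, 2, update dist[i][j] ← min(dist[i][j], dist[i][k] + dist[k][j]). The final matrix gives, for each (i, j), the minimum total weight of any directed path from i to j (possibly empty when i = j).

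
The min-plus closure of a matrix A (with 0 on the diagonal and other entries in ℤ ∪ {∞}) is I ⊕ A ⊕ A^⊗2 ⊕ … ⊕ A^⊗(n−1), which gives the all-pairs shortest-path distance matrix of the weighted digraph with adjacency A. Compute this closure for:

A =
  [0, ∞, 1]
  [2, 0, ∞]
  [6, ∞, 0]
Closure =
  [0, ∞, 1]
  [2, 0, 3]
  [6, ∞, 0]

This is the Floyd-Warshall all-pairs shortest-path computation. For each intermediate vertex k = 0, 1, …, 2, update dist[i][j] ← min(dist[i][j], dist[i][k] + dist[k][j]). The final matrix gives, for each (i, j), the minimum total weight of any directed path from i to j (possibly empty when i = j).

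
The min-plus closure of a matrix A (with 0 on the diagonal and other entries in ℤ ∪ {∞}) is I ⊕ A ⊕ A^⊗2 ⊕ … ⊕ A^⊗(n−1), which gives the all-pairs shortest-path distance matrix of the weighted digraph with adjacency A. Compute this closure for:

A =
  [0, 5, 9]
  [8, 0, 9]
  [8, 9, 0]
Closure =
  [0, 5, 9]
  [8, 0, 9]
  [8, 9, 0]

This is the Floyd-Warshall all-pairs shortest-path computation. For each intermediate vertex k = 0, 1, …, 2, update dist[i][j] ← min(dist[i][j], dist[i][k] + dist[k][j]). The final matrix gives, for each (i, j), the minimum total weight of any directed path from i to j (possibly empty when i = j).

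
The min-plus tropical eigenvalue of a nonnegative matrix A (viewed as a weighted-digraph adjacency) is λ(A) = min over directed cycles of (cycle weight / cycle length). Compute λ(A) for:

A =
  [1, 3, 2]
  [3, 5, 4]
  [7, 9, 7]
λ(A) = 1

Enumerate directed cycles and compute their means (weight / length). Sample:
  cycle 0 → 0: weight = 1, length = 1, mean = 1/1 ≈ 1.000
  cycle 1 → 1: weight = 5, length = 1, mean = 5/1 ≈ 5.000
  cycle 2 → 2: weight = 7, length = 1, mean = 7/1 ≈ 7.000
  cycle 0 → 1 → 0: weight = 6, length = 2, mean = 6/2 ≈ 3.000
  cycle 0 → 2 → 0: weight = 9, length = 2, mean = 9/2 ≈ 4.500
  cycle 1 → 0 → 1: weight = 6, length = 2, mean = 6/2 ≈ 3.000
Minimum mean = 1.000, attained e.g. along the cycle 0 → 0 with weight 1 and length 1. So λ(A) = 1/1 = 1.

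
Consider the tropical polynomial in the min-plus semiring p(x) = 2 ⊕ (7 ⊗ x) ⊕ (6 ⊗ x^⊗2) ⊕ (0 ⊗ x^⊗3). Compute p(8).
p(8) = 2

A tropical monomial a ⊗ x^⊗i evaluates to a + i · x. Evaluating each term at x = 8:
  Term 0 contributes 2 + 0 · 8 = 2
  Term 1 contributes 7 + 1 · 8 = 15
  Term 2 contributes 6 + 2 · 8 = 22
  Term 3 contributes 0 + 3 · 8 = 24
p(8) = ⊕ of these = min[2, 15, 22, 24] = 2.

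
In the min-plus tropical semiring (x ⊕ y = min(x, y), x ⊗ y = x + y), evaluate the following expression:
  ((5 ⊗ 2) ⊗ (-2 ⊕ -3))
((5 ⊗ 2) ⊗ (-2 ⊕ -3)) = 4

Expand innermost to outermost. Recall ⊕ takes the minimum of its arguments and ⊗ takes their sum. Working out the expression ((5 ⊗ 2) ⊗ (-2 ⊕ -3)) gives 4.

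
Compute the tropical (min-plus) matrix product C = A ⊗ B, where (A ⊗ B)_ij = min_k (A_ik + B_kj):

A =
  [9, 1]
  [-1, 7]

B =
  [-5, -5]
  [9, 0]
A ⊗ B =
  [4, 1]
  [-6, -6]

Apply the min-plus product entry-by-entry:
  C[0][0] = min over k of (A[0][0] + B[0][0] = 9 + -5 = 4, A[0][1] + B[1][0] = 1 + 9 = 10) = 4 (attained at k = 0)
  C[0][1] = min over k of (A[0][0] + B[0][1] = 9 + -5 = 4, A[0][1] + B[1][1] = 1 + 0 = 1) = 1 (attained at k = 1)
  C[1][0] = min over k of (A[1][0] + B[0][0] = -1 + -5 = -6, A[1][1] + B[1][0] = 7 + 9 = 16) = -6 (attained at k = 0)
  C[1][1] = min over k of (A[1][0] + B[0][1] = -1 + -5 = -6, A[1][1] + B[1][1] = 7 + 0 = 7) = -6 (attained at k = 0)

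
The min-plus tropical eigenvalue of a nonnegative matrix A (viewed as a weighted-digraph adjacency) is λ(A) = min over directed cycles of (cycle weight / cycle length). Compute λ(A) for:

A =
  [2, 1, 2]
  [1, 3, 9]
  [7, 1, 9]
λ(A) = 1

Enumerate directed cycles and compute their means (weight / length). Sample:
  cycle 0 → 0: weight = 2, length = 1, mean = 2/1 ≈ 2.000
  cycle 1 → 1: weight = 3, length = 1, mean = 3/1 ≈ 3.000
  cycle 2 → 2: weight = 9, length = 1, mean = 9/1 ≈ 9.000
  cycle 0 → 1 → 0: weight = 2, length = 2, mean = 2/2 ≈ 1.000
  cycle 0 → 2 → 0: weight = 9, length = 2, mean = 9/2 ≈ 4.500
  cycle 1 → 0 → 1: weight = 2, length = 2, mean = 2/2 ≈ 1.000
Minimum mean = 1.000, attained e.g. along the cycle 0 → 1 → 0 with weight 2 and length 2. So λ(A) = 2/2 = 1.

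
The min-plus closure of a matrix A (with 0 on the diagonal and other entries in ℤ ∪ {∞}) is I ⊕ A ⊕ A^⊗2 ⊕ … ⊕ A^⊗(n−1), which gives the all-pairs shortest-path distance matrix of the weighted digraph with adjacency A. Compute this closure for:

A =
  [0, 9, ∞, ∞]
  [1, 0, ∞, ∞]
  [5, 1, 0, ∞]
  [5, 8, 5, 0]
Closure =
  [0, 9, ∞, ∞]
  [1, 0, ∞, ∞]
  [2, 1, 0, ∞]
  [5, 6, 5, 0]

This is the Floyd-Warshall all-pairs shortest-path computation. For each intermediate vertex k = 0, 1, …, 3, update dist[i][j] ← min(dist[i][j], dist[i][k] + dist[k][j]). The final matrix gives, for each (i, j), the minimum total weight of any directed path from i to j (possibly empty when i = j).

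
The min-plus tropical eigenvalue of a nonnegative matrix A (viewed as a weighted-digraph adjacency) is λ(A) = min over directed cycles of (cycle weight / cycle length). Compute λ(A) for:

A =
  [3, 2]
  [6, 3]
λ(A) = 3

Enumerate directed cycles and compute their means (weight / length). Sample:
  cycle 0 → 0: weight = 3, length = 1, mean = 3/1 ≈ 3.000
  cycle 1 → 1: weight = 3, length = 1, mean = 3/1 ≈ 3.000
  cycle 0 → 1 → 0: weight = 8, length = 2, mean = 8/2 ≈ 4.000
  cycle 1 → 0 → 1: weight = 8, length = 2, mean = 8/2 ≈ 4.000
Minimum mean = 3.000, attained e.g. along the cycle 0 → 0 with weight 3 and length 1. So λ(A) = 3/1 = 3.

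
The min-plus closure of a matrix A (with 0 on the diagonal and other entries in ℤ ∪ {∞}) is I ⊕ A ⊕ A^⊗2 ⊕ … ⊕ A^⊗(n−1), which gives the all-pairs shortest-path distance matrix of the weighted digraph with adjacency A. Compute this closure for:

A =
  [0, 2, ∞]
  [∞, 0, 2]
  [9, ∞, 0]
Closure =
  [0, 2, 4]
  [11, 0, 2]
  [9, 11, 0]

This is the Floyd-Warshall all-pairs shortest-path computation. For each intermediate vertex k = 0, 1, …, 2, update dist[i][j] ← min(dist[i][j], dist[i][k] + dist[k][j]). The final matrix gives, for each (i, j), the minimum total weight of any directed path from i to j (possibly empty when i = j).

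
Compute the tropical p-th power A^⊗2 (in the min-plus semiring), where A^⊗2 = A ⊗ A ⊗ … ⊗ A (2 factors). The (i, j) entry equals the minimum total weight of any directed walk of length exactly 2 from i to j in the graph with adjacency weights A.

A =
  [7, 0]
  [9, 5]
A^⊗2 =
  [9, 5]
  [14, 9]

Each entry (A^⊗2)_ij equals the minimum over all length-2 walks i = v_0 → v_1 → … → v_2 = j of Σ_t A[v_t][v_{t+1}]. For example, for (i, j) = (0, 1) we minimise over 2 possible intermediate vertex sequences; the minimum is 5, attained along the walk 0 → 1 → 1.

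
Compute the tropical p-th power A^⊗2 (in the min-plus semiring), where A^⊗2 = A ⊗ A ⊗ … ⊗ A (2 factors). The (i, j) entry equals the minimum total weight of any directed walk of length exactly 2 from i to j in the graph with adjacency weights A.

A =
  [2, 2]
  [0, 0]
A^⊗2 =
  [2, 2]
  [0, 0]

Each entry (A^⊗2)_ij equals the minimum over all length-2 walks i = v_0 → v_1 → … → v_2 = j of Σ_t A[v_t][v_{t+1}]. For example, for (i, j) = (0, 1) we minimise over 2 possible intermediate vertex sequences; the minimum is 2, attained along the walk 0 → 1 → 1.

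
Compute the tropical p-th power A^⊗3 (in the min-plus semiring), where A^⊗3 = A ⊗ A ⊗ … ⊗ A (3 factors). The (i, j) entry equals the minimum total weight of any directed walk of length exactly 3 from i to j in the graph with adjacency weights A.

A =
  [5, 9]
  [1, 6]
A^⊗3 =
  [15, 19]
  [11, 15]

Each entry (A^⊗3)_ij equals the minimum over all length-3 walks i = v_0 → v_1 → … → v_3 = j of Σ_t A[v_t][v_{t+1}]. For example, for (i, j) = (0, 1) we minimise over 4 possible intermediate vertex sequences; the minimum is 19, attained along the walk 0 → 0 → 0 → 1.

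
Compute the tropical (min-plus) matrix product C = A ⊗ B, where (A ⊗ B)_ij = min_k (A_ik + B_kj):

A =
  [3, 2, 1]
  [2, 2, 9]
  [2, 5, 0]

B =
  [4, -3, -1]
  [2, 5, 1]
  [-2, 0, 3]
A ⊗ B =
  [-1, 0, 2]
  [4, -1, 1]
  [-2, -1, 1]

Apply the min-plus product entry-by-entry:
  C[0][0] = min over k of (A[0][0] + B[0][0] = 3 + 4 = 7, A[0][1] + B[1][0] = 2 + 2 = 4, A[0][2] + B[2][0] = 1 + -2 = -1) = -1 (attained at k = 2)
  C[0][1] = min over k of (A[0][0] + B[0][1] = 3 + -3 = 0, A[0][1] + B[1][1] = 2 + 5 = 7, A[0][2] + B[2][1] = 1 + 0 = 1) = 0 (attained at k = 0)
  C[0][2] = min over k of (A[0][0] + B[0][2] = 3 + -1 = 2, A[0][1] + B[1][2] = 2 + 1 = 3, A[0][2] + B[2][2] = 1 + 3 = 4) = 2 (attained at k = 0)
  C[1][0] = min over k of (A[1][0] + B[0][0] = 2 + 4 = 6, A[1][1] + B[1][0] = 2 + 2 = 4, A[1][2] + B[2][0] = 9 + -2 = 7) = 4 (attained at k = 1)
  C[1][1] = min over k of (A[1][0] + B[0][1] = 2 + -3 = -1, A[1][1] + B[1][1] = 2 + 5 = 7, A[1][2] + B[2][1] = 9 + 0 = 9) = -1 (attained at k = 0)
  C[1][2] = min over k of (A[1][0] + B[0][2] = 2 + -1 = 1, A[1][1] + B[1][2] = 2 + 1 = 3, A[1][2] + B[2][2] = 9 + 3 = 12) = 1 (attained at k = 0)
  C[2][0] = min over k of (A[2][0] + B[0][0] = 2 + 4 = 6, A[2][1] + B[1][0] = 5 + 2 = 7, A[2][2] + B[2][0] = 0 + -2 = -2) = -2 (attained at k = 2)
  C[2][1] = min over k of (A[2][0] + B[0][1] = 2 + -3 = -1, A[2][1] + B[1][1] = 5 + 5 = 10, A[2][2] + B[2][1] = 0 + 0 = 0) = -1 (attained at k = 0)
  C[2][2] = min over k of (A[2][0] + B[0][2] = 2 + -1 = 1, A[2][1] + B[1][2] = 5 + 1 = 6, A[2][2] + B[2][2] = 0 + 3 = 3) = 1 (attained at k = 0)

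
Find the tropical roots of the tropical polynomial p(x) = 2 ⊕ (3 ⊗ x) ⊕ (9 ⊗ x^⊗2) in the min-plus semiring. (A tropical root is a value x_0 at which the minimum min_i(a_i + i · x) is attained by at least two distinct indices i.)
Roots: {-6, -1}

Each tropical root is a break point of the lower envelope of the lines y = a_i + i · x (there are 3 lines, with slopes 0, 1, ..., 2). Only the lines that attain the minimum somewhere contribute to roots; other lines are dominated. Here the surviving (envelope) indices are i = 2, i = 1, i = 0.
Intersections between consecutive envelope lines give the roots: for adjacent envelope indices i < j the intersection is x = (a_i − a_j) / (j − i). Reading off the sorted break points: {-6, -1}.
Verification: at each break x_0, at least two indices attain the minimum of min_i(a_i + i · x_0).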